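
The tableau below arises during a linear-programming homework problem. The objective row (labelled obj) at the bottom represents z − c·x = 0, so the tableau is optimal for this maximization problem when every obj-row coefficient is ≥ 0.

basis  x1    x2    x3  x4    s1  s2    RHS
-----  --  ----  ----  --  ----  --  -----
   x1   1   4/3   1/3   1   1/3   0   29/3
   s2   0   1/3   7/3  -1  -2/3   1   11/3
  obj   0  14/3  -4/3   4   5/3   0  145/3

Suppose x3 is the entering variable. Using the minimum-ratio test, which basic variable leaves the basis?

s2

Column x3 entries and ratios — x1: (29/3)/(1/3) = 29; s2: (11/3)/(7/3) = 11/7.
Smallest ratio is 11/7 in the row of s2, so s2 leaves.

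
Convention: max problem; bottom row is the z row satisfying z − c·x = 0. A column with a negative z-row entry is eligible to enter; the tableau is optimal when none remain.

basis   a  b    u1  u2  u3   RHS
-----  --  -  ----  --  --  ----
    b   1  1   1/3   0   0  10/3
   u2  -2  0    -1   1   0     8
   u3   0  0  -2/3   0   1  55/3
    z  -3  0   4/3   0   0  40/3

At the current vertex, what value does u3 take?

u3 is basic (row 3); its value is the RHS of that row, 55/3.

55/3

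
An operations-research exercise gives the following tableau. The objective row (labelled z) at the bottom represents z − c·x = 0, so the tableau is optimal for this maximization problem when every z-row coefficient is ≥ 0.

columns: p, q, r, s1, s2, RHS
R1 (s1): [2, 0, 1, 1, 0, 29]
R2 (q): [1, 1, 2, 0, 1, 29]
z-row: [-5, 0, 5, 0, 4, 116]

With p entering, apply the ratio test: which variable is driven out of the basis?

s1

Column p entries and ratios — s1: 29/2 = 29/2; q: 29/1 = 29.
Smallest ratio is 29/2 in the row of s1, so s1 leaves.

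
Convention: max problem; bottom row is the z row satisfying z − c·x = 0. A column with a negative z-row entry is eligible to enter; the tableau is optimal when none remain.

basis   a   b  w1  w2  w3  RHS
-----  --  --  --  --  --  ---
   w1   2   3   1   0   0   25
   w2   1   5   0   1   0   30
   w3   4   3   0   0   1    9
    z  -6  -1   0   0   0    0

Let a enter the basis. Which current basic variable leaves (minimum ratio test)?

w3

Column a entries and ratios — w1: 25/2 = 25/2; w2: 30/1 = 30; w3: 9/4 = 9/4.
Smallest ratio is 9/4 in the row of w3, so w3 leaves.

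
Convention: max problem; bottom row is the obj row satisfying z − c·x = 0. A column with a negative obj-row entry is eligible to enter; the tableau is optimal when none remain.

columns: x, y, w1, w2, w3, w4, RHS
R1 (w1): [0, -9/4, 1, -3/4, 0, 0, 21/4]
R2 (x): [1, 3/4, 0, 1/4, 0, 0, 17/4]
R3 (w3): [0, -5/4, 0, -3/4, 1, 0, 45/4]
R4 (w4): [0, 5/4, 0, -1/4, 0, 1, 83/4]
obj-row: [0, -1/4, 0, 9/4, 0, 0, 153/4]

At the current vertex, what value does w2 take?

w2 is not in the basis, so in the current basic feasible solution w2 = 0.

0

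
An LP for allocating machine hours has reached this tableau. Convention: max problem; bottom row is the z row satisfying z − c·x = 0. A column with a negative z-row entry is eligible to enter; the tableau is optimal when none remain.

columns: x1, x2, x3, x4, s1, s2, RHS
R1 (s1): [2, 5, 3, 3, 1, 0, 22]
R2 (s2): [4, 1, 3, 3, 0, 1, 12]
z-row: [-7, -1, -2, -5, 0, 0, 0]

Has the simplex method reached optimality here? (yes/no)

no

The z-row has a negative entry -7 in column x1, so it is not optimal.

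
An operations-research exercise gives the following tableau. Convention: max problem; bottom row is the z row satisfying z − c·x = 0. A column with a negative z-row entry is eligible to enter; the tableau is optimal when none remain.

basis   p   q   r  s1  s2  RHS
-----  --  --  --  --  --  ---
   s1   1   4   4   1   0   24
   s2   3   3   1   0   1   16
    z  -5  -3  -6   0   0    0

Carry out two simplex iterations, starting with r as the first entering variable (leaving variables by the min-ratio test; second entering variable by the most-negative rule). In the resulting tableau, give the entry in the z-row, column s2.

Ratio test on column r — row 1: 24/4 = 6; row 2: 16/1 = 16. Minimum is 6 at row 1 (s1 leaves); pivot element 4.
Divide row 1 by 4; eliminate column r from the other rows.
Second iteration: most negative z-row entry is -7/2 in column p, so p enters.
Ratio test on column p — row 1: 6/(1/4) = 24; row 2: 10/(11/4) = 40/11. Minimum is 40/11 at row 2 (s2 leaves); pivot element 11/4.
Divide row 2 by 11/4; eliminate column p from the other rows.
After both pivots, the entry at the z-row, column s2 is 14/11.

14/11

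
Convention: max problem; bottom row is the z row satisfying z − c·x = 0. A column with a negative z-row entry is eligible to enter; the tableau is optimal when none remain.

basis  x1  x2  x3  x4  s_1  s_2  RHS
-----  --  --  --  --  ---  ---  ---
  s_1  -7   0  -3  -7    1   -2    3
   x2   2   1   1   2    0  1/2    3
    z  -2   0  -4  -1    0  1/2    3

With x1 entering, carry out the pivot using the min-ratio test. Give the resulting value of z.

6

Ratio test on column x1 — row 1: entry -7 ≤ 0; row 2: 3/2 = 3/2. Minimum is 3/2 at row 2 (x2 leaves); pivot element 2.
Pivot on row 2; the z-row RHS becomes 3 − (-2)·(3/2) = 6.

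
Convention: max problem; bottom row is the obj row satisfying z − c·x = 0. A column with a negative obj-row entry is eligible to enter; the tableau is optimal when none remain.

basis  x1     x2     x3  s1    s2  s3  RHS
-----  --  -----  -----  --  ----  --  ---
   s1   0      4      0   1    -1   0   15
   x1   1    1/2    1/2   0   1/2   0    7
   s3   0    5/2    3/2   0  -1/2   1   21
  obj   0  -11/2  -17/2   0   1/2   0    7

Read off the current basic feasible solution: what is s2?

0

s2 is not in the basis, so in the current basic feasible solution s2 = 0.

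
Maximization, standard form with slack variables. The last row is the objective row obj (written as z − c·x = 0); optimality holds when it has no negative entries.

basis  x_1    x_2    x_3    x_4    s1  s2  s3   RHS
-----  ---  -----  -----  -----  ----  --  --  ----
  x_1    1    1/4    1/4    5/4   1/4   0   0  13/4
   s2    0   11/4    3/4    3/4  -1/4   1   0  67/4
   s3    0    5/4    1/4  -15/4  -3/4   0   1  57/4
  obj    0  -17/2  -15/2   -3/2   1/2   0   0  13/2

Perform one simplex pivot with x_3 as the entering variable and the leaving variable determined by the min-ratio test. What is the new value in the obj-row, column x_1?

30

Ratio test on column x_3 — row 1: (13/4)/(1/4) = 13; row 2: (67/4)/(3/4) = 67/3; row 3: (57/4)/(1/4) = 57. Minimum is 13 at row 1 (x_1 leaves); pivot element 1/4.
Divide row 1 by 1/4; eliminate column x_3 from the other rows.
obj-row update in column x_1: 0 − (-15/2)·4 = 30.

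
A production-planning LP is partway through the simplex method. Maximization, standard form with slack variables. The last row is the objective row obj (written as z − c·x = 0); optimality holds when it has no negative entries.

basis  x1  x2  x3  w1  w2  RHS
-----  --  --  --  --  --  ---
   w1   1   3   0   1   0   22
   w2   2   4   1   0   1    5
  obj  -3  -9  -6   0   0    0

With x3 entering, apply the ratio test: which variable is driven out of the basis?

Column x3 entries and ratios — w1: 0 ≤ 0, skip; w2: 5/1 = 5.
Smallest ratio is 5 in the row of w2, so w2 leaves.

w2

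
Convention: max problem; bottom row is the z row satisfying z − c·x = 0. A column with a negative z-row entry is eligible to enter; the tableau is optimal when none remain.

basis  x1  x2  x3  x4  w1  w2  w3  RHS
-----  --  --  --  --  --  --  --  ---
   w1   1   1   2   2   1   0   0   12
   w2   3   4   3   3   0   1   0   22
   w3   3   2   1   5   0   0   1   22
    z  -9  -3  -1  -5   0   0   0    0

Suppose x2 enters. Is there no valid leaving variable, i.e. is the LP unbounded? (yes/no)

Column x2 has positive entries in row(s) 1, 2, 3, so the ratio test bounds it — not unbounded.

no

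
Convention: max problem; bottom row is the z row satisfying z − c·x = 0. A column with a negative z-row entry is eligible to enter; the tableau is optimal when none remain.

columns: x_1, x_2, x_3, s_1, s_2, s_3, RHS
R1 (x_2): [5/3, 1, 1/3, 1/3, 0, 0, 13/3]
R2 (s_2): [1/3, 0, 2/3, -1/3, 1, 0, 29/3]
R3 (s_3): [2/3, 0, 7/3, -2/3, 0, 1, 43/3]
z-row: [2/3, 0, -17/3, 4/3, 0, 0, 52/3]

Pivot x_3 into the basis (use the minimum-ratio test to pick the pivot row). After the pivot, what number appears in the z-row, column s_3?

17/7

Ratio test on column x_3 — row 1: (13/3)/(1/3) = 13; row 2: (29/3)/(2/3) = 29/2; row 3: (43/3)/(7/3) = 43/7. Minimum is 43/7 at row 3 (s_3 leaves); pivot element 7/3.
Divide row 3 by 7/3; eliminate column x_3 from the other rows.
z-row update in column s_3: 0 − (-17/3)·(3/7) = 17/7.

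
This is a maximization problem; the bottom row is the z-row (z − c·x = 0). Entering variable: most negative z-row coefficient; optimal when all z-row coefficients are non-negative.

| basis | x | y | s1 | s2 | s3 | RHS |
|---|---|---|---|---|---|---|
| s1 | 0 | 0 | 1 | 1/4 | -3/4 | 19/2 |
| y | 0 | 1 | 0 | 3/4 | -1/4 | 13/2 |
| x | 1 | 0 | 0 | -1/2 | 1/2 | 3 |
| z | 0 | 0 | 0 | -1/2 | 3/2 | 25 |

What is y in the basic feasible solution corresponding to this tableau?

13/2

y is basic (row 2); its value is the RHS of that row, 13/2.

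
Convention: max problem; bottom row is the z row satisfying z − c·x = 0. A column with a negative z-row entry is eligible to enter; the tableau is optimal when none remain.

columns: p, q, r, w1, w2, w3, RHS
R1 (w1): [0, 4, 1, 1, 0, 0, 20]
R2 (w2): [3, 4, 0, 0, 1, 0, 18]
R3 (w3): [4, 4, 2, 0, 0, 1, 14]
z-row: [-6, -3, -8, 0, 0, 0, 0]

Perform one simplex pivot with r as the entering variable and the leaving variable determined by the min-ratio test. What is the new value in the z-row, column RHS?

Ratio test on column r — row 1: 20/1 = 20; row 2: entry 0 ≤ 0; row 3: 14/2 = 7. Minimum is 7 at row 3 (w3 leaves); pivot element 2.
Divide row 3 by 2; eliminate column r from the other rows.
z-row update in column RHS: 0 − (-8)·7 = 56.

56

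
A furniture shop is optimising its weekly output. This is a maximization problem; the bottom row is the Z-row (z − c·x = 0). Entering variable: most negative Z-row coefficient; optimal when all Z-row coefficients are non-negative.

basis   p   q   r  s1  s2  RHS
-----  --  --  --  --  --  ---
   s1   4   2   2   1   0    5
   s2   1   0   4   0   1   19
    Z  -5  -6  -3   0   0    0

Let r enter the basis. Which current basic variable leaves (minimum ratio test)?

Column r entries and ratios — s1: 5/2 = 5/2; s2: 19/4 = 19/4.
Smallest ratio is 5/2 in the row of s1, so s1 leaves.

s1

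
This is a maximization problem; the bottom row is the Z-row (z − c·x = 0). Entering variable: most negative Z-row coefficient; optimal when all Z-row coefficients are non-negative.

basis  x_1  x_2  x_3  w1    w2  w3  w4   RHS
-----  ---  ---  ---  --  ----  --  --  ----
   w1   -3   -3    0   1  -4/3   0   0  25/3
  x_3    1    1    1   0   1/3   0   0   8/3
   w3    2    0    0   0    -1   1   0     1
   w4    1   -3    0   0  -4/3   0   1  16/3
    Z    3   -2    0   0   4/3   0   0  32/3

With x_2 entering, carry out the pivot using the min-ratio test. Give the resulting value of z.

16

Ratio test on column x_2 — row 1: entry -3 ≤ 0; row 2: (8/3)/1 = 8/3; row 3: entry 0 ≤ 0; row 4: entry -3 ≤ 0. Minimum is 8/3 at row 2 (x_3 leaves); pivot element 1.
Pivot on row 2; the Z-row RHS becomes 32/3 − (-2)·(8/3) = 16.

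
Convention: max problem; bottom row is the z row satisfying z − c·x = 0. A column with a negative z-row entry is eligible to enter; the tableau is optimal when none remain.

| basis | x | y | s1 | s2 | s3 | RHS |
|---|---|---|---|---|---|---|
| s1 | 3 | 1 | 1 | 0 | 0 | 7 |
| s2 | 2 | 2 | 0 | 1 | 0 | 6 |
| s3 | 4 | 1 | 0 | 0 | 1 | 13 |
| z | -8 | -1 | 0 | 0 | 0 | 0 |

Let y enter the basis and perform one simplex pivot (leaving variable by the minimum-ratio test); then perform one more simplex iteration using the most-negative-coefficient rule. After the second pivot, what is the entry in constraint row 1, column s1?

Ratio test on column y — row 1: 7/1 = 7; row 2: 6/2 = 3; row 3: 13/1 = 13. Minimum is 3 at row 2 (s2 leaves); pivot element 2.
Divide row 2 by 2; eliminate column y from the other rows.
Second iteration: most negative z-row entry is -7 in column x, so x enters.
Ratio test on column x — row 1: 4/2 = 2; row 2: 3/1 = 3; row 3: 10/3 = 10/3. Minimum is 2 at row 1 (s1 leaves); pivot element 2.
Divide row 1 by 2; eliminate column x from the other rows.
After both pivots, the entry at constraint row 1, column s1 is 1/2.

1/2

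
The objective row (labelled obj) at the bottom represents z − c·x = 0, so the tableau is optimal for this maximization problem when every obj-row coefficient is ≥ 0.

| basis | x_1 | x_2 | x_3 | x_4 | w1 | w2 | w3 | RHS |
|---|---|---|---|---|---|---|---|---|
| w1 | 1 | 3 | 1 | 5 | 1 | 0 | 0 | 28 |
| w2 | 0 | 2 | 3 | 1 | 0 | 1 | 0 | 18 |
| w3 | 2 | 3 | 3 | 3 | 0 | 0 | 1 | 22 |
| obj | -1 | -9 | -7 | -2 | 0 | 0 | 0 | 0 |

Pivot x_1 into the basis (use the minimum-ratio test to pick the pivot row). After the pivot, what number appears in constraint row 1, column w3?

-1/2

Ratio test on column x_1 — row 1: 28/1 = 28; row 2: entry 0 ≤ 0; row 3: 22/2 = 11. Minimum is 11 at row 3 (w3 leaves); pivot element 2.
Divide row 3 by 2; eliminate column x_1 from the other rows.
Row 1 update in column w3: 0 − 1·(1/2) = -1/2.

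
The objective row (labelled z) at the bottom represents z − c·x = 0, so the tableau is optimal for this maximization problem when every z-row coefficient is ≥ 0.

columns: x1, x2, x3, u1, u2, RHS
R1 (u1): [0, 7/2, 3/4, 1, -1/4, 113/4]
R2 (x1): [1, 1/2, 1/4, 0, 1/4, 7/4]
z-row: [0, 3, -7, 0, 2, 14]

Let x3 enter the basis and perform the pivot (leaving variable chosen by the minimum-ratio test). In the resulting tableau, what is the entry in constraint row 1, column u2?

Ratio test on column x3 — row 1: (113/4)/(3/4) = 113/3; row 2: (7/4)/(1/4) = 7. Minimum is 7 at row 2 (x1 leaves); pivot element 1/4.
Divide row 2 by 1/4; eliminate column x3 from the other rows.
Row 1 update in column u2: -1/4 − (3/4)·1 = -1.

-1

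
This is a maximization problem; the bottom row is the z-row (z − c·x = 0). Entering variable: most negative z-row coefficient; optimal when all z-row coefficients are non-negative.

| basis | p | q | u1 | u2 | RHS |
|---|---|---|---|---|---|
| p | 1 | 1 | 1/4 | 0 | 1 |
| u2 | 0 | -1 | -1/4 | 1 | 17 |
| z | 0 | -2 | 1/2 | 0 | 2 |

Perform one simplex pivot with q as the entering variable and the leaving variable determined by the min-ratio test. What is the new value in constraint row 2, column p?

1

Ratio test on column q — row 1: 1/1 = 1; row 2: entry -1 ≤ 0. Minimum is 1 at row 1 (p leaves); pivot element 1.
Divide row 1 by 1; eliminate column q from the other rows.
Row 2 update in column p: 0 − (-1)·1 = 1.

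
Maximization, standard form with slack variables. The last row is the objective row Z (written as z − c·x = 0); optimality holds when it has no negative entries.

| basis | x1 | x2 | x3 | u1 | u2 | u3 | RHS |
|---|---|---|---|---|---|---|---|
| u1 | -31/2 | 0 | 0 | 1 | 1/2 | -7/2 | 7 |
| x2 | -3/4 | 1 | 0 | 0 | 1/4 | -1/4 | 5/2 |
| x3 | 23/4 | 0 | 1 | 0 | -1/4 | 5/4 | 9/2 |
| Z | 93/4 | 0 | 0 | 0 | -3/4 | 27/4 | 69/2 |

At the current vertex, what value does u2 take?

0

u2 is not in the basis, so in the current basic feasible solution u2 = 0.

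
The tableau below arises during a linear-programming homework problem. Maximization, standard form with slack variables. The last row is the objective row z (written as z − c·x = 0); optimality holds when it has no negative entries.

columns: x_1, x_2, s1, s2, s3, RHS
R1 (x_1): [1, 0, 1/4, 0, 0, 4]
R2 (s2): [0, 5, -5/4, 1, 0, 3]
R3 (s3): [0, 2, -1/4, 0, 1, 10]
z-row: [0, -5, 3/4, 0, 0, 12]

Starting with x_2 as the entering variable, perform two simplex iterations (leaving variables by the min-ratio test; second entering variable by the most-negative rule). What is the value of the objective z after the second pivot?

23

Ratio test on column x_2 — row 1: entry 0 ≤ 0; row 2: 3/5 = 3/5; row 3: 10/2 = 5. Minimum is 3/5 at row 2 (s2 leaves); pivot element 5.
Pivot on row 2; the z-row RHS becomes 12 − (-5)·(3/5) = 15.
Next entering variable (most negative z-row entry -1/2): s1.
Ratio test on column s1 — row 1: 4/(1/4) = 16; row 2: entry -1/4 ≤ 0; row 3: (44/5)/(1/4) = 176/5. Minimum is 16 at row 1 (x_1 leaves); pivot element 1/4.
After the second pivot the z-row RHS is 15 − (-1/2)·16 = 23.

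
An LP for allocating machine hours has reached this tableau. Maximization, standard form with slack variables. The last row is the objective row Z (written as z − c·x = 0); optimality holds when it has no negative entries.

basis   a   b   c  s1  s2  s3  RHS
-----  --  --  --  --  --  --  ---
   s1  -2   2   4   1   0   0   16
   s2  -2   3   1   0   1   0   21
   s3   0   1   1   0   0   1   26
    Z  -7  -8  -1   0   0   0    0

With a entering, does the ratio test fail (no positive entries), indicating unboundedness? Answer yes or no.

Every constraint-row entry in column a is ≤ 0, so increasing a is unbounded.

yes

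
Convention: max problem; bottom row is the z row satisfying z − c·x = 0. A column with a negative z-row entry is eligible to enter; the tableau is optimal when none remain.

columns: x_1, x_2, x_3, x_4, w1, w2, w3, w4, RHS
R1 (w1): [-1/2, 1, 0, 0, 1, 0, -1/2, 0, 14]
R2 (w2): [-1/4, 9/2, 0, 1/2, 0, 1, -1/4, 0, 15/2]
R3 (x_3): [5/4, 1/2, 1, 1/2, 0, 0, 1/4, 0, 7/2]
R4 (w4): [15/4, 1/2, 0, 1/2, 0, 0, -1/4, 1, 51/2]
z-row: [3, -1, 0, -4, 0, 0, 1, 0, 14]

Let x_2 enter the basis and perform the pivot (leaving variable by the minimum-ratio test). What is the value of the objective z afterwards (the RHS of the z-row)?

Ratio test on column x_2 — row 1: 14/1 = 14; row 2: (15/2)/(9/2) = 5/3; row 3: (7/2)/(1/2) = 7; row 4: (51/2)/(1/2) = 51. Minimum is 5/3 at row 2 (w2 leaves); pivot element 9/2.
Pivot on row 2; the z-row RHS becomes 14 − (-1)·(5/3) = 47/3.

47/3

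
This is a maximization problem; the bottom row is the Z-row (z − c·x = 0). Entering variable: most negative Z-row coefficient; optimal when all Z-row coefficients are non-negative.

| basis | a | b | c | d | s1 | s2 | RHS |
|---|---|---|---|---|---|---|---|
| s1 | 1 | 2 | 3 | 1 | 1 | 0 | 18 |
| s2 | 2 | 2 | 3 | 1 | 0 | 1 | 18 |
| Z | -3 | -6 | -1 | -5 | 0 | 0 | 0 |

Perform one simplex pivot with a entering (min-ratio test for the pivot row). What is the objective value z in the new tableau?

Ratio test on column a — row 1: 18/1 = 18; row 2: 18/2 = 9. Minimum is 9 at row 2 (s2 leaves); pivot element 2.
Pivot on row 2; the Z-row RHS becomes 0 − (-3)·9 = 27.

27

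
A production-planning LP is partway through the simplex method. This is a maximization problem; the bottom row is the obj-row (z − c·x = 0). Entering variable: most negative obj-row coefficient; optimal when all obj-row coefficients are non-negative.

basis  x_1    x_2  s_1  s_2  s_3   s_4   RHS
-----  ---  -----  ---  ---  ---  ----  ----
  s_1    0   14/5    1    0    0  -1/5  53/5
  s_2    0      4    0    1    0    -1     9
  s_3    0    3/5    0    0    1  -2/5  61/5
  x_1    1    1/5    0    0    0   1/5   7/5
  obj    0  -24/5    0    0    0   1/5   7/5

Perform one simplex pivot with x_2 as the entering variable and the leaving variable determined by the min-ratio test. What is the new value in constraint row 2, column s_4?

-1/4

Ratio test on column x_2 — row 1: (53/5)/(14/5) = 53/14; row 2: 9/4 = 9/4; row 3: (61/5)/(3/5) = 61/3; row 4: (7/5)/(1/5) = 7. Minimum is 9/4 at row 2 (s_2 leaves); pivot element 4.
Divide row 2 by 4; eliminate column x_2 from the other rows.
In the new row 2, the s_4 entry is the old entry divided by the pivot: (-1)/4 = -1/4.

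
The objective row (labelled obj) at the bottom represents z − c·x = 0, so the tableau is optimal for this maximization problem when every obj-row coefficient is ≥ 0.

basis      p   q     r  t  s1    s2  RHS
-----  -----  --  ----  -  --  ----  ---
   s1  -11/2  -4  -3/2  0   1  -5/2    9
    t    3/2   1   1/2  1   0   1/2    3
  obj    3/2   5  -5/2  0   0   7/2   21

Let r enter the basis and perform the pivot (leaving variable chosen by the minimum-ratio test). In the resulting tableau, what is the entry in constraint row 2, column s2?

1

Ratio test on column r — row 1: entry -3/2 ≤ 0; row 2: 3/(1/2) = 6. Minimum is 6 at row 2 (t leaves); pivot element 1/2.
Divide row 2 by 1/2; eliminate column r from the other rows.
In the new row 2, the s2 entry is the old entry divided by the pivot: (1/2)/(1/2) = 1.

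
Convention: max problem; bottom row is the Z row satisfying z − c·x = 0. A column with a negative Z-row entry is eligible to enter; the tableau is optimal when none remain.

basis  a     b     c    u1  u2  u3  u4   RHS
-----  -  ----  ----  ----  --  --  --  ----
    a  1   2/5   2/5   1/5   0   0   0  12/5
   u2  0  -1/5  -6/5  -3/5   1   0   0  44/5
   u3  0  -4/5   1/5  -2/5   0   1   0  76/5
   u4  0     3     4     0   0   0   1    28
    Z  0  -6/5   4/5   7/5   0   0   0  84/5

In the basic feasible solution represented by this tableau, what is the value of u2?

44/5

u2 is basic (row 2); its value is the RHS of that row, 44/5.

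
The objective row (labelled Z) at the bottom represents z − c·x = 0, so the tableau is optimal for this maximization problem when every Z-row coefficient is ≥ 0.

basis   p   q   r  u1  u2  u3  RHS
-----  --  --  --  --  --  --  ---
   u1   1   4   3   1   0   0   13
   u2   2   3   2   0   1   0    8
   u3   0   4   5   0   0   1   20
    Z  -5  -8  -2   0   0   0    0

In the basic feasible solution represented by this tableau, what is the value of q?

0

q is not in the basis, so in the current basic feasible solution q = 0.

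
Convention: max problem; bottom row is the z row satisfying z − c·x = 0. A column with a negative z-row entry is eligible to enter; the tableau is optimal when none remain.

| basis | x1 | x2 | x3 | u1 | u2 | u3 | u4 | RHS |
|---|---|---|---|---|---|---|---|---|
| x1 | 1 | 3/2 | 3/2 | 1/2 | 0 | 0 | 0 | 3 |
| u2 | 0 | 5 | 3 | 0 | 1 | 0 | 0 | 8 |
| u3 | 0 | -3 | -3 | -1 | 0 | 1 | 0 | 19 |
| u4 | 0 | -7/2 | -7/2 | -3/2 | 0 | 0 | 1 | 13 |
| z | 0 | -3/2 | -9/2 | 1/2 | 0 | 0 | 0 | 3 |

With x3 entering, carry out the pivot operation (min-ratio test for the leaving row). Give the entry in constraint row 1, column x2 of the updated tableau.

1

Ratio test on column x3 — row 1: 3/(3/2) = 2; row 2: 8/3 = 8/3; row 3: entry -3 ≤ 0; row 4: entry -7/2 ≤ 0. Minimum is 2 at row 1 (x1 leaves); pivot element 3/2.
Divide row 1 by 3/2; eliminate column x3 from the other rows.
In the new row 1, the x2 entry is the old entry divided by the pivot: (3/2)/(3/2) = 1.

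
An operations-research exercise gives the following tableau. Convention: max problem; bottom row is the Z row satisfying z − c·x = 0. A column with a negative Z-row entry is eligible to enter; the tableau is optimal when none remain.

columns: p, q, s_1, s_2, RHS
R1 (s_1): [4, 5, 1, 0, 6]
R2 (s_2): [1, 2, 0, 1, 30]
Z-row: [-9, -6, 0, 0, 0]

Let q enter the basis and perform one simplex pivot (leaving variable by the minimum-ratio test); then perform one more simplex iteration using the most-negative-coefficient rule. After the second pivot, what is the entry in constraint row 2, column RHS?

57/2

Ratio test on column q — row 1: 6/5 = 6/5; row 2: 30/2 = 15. Minimum is 6/5 at row 1 (s_1 leaves); pivot element 5.
Divide row 1 by 5; eliminate column q from the other rows.
Second iteration: most negative Z-row entry is -21/5 in column p, so p enters.
Ratio test on column p — row 1: (6/5)/(4/5) = 3/2; row 2: entry -3/5 ≤ 0. Minimum is 3/2 at row 1 (q leaves); pivot element 4/5.
Divide row 1 by 4/5; eliminate column p from the other rows.
After both pivots, the entry at constraint row 2, column RHS is 57/2.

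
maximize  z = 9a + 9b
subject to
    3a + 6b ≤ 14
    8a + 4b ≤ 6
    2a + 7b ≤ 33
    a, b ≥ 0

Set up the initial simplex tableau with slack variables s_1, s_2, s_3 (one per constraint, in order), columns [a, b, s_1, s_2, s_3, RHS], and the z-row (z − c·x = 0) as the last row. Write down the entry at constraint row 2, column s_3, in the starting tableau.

Slack s_3 belongs to constraint 3; its column is the unit vector e_3, so the entry in row 2 is 0.

0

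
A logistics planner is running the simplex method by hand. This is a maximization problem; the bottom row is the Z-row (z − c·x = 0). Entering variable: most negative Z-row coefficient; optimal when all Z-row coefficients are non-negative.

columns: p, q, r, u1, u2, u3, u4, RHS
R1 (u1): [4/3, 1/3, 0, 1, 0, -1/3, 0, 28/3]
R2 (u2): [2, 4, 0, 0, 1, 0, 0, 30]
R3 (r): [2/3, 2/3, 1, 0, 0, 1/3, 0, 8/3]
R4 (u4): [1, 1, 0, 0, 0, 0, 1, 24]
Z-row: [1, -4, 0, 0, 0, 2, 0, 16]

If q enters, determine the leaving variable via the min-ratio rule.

Column q entries and ratios — u1: (28/3)/(1/3) = 28; u2: 30/4 = 15/2; r: (8/3)/(2/3) = 4; u4: 24/1 = 24.
Smallest ratio is 4 in the row of r, so r leaves.

r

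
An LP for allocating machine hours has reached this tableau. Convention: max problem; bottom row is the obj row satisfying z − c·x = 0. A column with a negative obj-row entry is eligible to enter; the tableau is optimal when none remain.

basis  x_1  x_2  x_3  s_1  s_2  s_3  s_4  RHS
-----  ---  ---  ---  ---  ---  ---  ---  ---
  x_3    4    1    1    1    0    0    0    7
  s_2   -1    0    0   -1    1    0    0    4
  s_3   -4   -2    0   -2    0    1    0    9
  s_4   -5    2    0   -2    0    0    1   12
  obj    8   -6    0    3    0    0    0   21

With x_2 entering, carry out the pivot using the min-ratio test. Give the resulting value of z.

Ratio test on column x_2 — row 1: 7/1 = 7; row 2: entry 0 ≤ 0; row 3: entry -2 ≤ 0; row 4: 12/2 = 6. Minimum is 6 at row 4 (s_4 leaves); pivot element 2.
Pivot on row 4; the obj-row RHS becomes 21 − (-6)·6 = 57.

57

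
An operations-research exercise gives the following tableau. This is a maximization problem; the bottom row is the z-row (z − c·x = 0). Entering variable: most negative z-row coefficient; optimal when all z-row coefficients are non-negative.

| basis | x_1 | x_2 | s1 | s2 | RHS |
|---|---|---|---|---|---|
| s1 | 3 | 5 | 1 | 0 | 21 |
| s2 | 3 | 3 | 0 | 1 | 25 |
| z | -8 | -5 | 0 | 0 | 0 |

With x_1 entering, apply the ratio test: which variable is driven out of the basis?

s1

Column x_1 entries and ratios — s1: 21/3 = 7; s2: 25/3 = 25/3.
Smallest ratio is 7 in the row of s1, so s1 leaves.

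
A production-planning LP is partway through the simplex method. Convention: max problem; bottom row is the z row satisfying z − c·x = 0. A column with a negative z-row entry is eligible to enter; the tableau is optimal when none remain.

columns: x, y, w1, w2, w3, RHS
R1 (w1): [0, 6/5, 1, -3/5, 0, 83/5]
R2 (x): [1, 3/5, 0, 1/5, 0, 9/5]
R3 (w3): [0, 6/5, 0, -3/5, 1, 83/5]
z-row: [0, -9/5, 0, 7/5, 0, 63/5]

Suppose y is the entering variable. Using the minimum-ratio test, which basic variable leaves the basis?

Column y entries and ratios — w1: (83/5)/(6/5) = 83/6; x: (9/5)/(3/5) = 3; w3: (83/5)/(6/5) = 83/6.
Smallest ratio is 3 in the row of x, so x leaves.

x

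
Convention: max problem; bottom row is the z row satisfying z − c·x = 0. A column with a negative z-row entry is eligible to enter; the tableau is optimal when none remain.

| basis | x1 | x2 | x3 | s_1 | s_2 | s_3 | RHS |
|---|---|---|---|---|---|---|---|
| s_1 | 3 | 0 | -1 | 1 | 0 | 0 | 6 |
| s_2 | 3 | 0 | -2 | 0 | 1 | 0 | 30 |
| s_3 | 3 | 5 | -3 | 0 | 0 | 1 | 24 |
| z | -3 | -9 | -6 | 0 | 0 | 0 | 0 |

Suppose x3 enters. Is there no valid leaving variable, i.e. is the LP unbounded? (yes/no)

yes

Every constraint-row entry in column x3 is ≤ 0, so increasing x3 is unbounded.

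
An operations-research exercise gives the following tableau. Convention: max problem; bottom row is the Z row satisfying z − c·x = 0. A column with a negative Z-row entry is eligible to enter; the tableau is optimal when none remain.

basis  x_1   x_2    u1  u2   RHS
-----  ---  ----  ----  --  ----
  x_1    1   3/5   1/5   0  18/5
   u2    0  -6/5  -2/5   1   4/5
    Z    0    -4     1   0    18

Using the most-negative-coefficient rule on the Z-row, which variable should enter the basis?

x_2

Negative Z-row entries: x_2: -4.
The most negative is -4 in column x_2, so x_2 enters.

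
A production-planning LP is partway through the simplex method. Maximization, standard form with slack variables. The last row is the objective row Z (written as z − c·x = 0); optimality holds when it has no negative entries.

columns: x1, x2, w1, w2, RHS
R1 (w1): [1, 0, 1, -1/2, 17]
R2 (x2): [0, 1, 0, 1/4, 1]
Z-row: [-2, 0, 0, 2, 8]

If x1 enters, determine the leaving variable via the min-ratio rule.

Column x1 entries and ratios — w1: 17/1 = 17; x2: 0 ≤ 0, skip.
Smallest ratio is 17 in the row of w1, so w1 leaves.

w1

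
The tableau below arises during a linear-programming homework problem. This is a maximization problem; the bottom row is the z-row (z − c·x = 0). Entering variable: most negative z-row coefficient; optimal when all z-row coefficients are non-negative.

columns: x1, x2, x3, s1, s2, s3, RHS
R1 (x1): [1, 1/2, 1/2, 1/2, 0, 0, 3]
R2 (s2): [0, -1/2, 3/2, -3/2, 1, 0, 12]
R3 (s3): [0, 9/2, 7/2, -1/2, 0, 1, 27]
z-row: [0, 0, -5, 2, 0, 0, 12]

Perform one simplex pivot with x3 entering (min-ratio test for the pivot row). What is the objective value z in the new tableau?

42

Ratio test on column x3 — row 1: 3/(1/2) = 6; row 2: 12/(3/2) = 8; row 3: 27/(7/2) = 54/7. Minimum is 6 at row 1 (x1 leaves); pivot element 1/2.
Pivot on row 1; the z-row RHS becomes 12 − (-5)·6 = 42.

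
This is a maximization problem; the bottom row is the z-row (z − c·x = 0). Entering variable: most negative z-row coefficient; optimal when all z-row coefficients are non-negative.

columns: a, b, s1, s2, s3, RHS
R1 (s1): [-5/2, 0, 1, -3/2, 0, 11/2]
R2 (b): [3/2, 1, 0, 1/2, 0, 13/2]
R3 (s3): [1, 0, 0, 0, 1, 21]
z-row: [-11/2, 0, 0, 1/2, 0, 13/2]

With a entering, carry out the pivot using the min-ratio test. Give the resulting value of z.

Ratio test on column a — row 1: entry -5/2 ≤ 0; row 2: (13/2)/(3/2) = 13/3; row 3: 21/1 = 21. Minimum is 13/3 at row 2 (b leaves); pivot element 3/2.
Pivot on row 2; the z-row RHS becomes 13/2 − (-11/2)·(13/3) = 91/3.

91/3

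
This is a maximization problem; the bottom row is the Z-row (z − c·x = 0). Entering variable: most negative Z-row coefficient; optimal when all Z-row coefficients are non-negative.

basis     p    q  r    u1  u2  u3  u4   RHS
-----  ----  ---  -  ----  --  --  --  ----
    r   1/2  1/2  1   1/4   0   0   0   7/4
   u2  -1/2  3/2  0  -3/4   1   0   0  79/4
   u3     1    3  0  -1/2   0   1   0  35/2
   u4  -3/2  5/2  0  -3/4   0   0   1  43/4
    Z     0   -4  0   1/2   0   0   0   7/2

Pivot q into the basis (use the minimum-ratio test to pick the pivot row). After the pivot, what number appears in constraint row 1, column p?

1

Ratio test on column q — row 1: (7/4)/(1/2) = 7/2; row 2: (79/4)/(3/2) = 79/6; row 3: (35/2)/3 = 35/6; row 4: (43/4)/(5/2) = 43/10. Minimum is 7/2 at row 1 (r leaves); pivot element 1/2.
Divide row 1 by 1/2; eliminate column q from the other rows.
In the new row 1, the p entry is the old entry divided by the pivot: (1/2)/(1/2) = 1.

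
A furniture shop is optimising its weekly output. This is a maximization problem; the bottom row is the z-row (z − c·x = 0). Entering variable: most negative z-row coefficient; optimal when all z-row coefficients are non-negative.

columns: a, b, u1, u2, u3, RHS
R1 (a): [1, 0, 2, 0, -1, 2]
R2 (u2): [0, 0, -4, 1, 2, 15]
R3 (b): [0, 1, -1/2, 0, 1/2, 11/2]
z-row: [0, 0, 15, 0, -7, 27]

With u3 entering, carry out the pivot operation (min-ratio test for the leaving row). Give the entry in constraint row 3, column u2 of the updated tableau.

-1/4

Ratio test on column u3 — row 1: entry -1 ≤ 0; row 2: 15/2 = 15/2; row 3: (11/2)/(1/2) = 11. Minimum is 15/2 at row 2 (u2 leaves); pivot element 2.
Divide row 2 by 2; eliminate column u3 from the other rows.
Row 3 update in column u2: 0 − (1/2)·(1/2) = -1/4.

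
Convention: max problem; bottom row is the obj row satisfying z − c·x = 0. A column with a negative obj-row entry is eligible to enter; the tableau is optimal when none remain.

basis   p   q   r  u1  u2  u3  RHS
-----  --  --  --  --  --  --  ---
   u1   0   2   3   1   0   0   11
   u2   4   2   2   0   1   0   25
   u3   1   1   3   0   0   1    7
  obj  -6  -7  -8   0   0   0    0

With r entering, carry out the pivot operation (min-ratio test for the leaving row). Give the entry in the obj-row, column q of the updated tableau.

-13/3

Ratio test on column r — row 1: 11/3 = 11/3; row 2: 25/2 = 25/2; row 3: 7/3 = 7/3. Minimum is 7/3 at row 3 (u3 leaves); pivot element 3.
Divide row 3 by 3; eliminate column r from the other rows.
obj-row update in column q: -7 − (-8)·(1/3) = -13/3.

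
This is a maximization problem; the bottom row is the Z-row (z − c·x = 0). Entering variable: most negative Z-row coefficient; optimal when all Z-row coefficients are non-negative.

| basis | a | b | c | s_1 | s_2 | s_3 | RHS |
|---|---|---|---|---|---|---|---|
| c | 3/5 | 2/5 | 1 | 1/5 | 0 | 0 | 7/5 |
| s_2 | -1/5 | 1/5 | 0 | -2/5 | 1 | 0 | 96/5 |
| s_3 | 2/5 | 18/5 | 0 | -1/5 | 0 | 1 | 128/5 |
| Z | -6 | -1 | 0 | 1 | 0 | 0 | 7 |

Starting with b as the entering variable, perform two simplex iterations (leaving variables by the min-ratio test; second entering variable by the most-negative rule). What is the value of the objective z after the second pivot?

Ratio test on column b — row 1: (7/5)/(2/5) = 7/2; row 2: (96/5)/(1/5) = 96; row 3: (128/5)/(18/5) = 64/9. Minimum is 7/2 at row 1 (c leaves); pivot element 2/5.
Pivot on row 1; the Z-row RHS becomes 7 − (-1)·(7/2) = 21/2.
Next entering variable (most negative Z-row entry -9/2): a.
Ratio test on column a — row 1: (7/2)/(3/2) = 7/3; row 2: entry -1/2 ≤ 0; row 3: entry -5 ≤ 0. Minimum is 7/3 at row 1 (b leaves); pivot element 3/2.
After the second pivot the Z-row RHS is 21/2 − (-9/2)·(7/3) = 21.

21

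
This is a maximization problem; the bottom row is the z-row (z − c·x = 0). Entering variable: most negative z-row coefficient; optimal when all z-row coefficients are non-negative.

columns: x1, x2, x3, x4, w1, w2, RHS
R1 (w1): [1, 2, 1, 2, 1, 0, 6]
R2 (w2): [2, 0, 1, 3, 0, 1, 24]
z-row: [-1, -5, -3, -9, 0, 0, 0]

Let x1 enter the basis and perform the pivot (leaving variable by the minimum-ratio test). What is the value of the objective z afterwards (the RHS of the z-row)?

Ratio test on column x1 — row 1: 6/1 = 6; row 2: 24/2 = 12. Minimum is 6 at row 1 (w1 leaves); pivot element 1.
Pivot on row 1; the z-row RHS becomes 0 − (-1)·6 = 6.

6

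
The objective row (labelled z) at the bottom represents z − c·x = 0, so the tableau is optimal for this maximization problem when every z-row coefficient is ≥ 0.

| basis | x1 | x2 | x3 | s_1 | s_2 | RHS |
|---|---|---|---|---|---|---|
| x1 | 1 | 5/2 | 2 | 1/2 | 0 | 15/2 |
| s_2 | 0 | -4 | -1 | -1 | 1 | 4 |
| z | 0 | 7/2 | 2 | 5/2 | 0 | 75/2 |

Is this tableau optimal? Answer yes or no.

Every z-row coefficient is ≥ 0, so the tableau is optimal.

yes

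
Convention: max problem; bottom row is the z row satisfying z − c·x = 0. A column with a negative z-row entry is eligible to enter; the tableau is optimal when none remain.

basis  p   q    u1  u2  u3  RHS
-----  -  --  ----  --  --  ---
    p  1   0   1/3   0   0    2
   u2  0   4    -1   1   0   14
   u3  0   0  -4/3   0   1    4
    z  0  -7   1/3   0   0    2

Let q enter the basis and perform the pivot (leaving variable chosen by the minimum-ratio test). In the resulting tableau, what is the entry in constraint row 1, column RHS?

Ratio test on column q — row 1: entry 0 ≤ 0; row 2: 14/4 = 7/2; row 3: entry 0 ≤ 0. Minimum is 7/2 at row 2 (u2 leaves); pivot element 4.
Divide row 2 by 4; eliminate column q from the other rows.
Row 1 update in column RHS: 2 − 0·(7/2) = 2.

2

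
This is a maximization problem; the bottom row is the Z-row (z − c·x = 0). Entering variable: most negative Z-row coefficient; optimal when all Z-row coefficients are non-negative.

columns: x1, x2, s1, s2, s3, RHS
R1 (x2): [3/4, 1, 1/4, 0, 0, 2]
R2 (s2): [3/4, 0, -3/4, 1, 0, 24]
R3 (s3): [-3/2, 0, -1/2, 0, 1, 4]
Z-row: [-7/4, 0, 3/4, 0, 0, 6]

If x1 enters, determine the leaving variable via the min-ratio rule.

Column x1 entries and ratios — x2: 2/(3/4) = 8/3; s2: 24/(3/4) = 32; s3: -3/2 ≤ 0, skip.
Smallest ratio is 8/3 in the row of x2, so x2 leaves.

x2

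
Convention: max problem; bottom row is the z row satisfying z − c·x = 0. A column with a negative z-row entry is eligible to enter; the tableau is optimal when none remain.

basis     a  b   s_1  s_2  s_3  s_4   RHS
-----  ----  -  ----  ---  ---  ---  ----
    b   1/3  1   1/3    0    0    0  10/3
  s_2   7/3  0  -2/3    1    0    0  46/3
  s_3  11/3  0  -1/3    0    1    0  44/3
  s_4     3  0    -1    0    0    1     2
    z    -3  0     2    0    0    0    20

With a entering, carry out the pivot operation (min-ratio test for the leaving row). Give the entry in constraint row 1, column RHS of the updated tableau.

Ratio test on column a — row 1: (10/3)/(1/3) = 10; row 2: (46/3)/(7/3) = 46/7; row 3: (44/3)/(11/3) = 4; row 4: 2/3 = 2/3. Minimum is 2/3 at row 4 (s_4 leaves); pivot element 3.
Divide row 4 by 3; eliminate column a from the other rows.
Row 1 update in column RHS: 10/3 − (1/3)·(2/3) = 28/9.

28/9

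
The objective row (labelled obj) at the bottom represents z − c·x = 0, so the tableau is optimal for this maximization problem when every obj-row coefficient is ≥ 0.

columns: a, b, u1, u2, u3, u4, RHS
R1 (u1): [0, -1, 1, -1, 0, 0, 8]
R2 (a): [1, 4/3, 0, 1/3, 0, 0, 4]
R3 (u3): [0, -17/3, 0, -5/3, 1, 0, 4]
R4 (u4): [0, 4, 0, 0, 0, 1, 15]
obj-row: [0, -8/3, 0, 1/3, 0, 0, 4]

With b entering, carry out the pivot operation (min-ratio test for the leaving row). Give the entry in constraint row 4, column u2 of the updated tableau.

Ratio test on column b — row 1: entry -1 ≤ 0; row 2: 4/(4/3) = 3; row 3: entry -17/3 ≤ 0; row 4: 15/4 = 15/4. Minimum is 3 at row 2 (a leaves); pivot element 4/3.
Divide row 2 by 4/3; eliminate column b from the other rows.
Row 4 update in column u2: 0 − 4·(1/4) = -1.

-1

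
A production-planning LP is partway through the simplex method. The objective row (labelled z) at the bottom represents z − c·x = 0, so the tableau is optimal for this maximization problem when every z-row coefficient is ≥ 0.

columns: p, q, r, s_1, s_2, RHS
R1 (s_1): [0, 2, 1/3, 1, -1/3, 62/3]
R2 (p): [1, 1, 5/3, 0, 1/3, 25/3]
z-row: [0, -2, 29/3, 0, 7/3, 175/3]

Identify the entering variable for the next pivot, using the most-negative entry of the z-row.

q

Negative z-row entries: q: -2.
The most negative is -2 in column q, so q enters.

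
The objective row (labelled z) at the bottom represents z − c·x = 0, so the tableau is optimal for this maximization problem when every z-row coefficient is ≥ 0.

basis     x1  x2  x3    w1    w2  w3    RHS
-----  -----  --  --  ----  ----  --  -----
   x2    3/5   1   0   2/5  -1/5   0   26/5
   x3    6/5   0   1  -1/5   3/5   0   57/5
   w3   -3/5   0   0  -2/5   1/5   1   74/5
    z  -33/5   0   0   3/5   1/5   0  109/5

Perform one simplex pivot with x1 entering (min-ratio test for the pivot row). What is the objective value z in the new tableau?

Ratio test on column x1 — row 1: (26/5)/(3/5) = 26/3; row 2: (57/5)/(6/5) = 19/2; row 3: entry -3/5 ≤ 0. Minimum is 26/3 at row 1 (x2 leaves); pivot element 3/5.
Pivot on row 1; the z-row RHS becomes 109/5 − (-33/5)·(26/3) = 79.

79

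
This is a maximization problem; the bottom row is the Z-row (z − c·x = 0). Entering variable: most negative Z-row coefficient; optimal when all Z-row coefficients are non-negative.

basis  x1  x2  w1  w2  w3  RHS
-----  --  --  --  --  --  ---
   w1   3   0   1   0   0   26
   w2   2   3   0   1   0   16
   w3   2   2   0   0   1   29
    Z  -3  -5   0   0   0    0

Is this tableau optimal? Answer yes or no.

no

The Z-row has a negative entry -5 in column x2, so it is not optimal.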